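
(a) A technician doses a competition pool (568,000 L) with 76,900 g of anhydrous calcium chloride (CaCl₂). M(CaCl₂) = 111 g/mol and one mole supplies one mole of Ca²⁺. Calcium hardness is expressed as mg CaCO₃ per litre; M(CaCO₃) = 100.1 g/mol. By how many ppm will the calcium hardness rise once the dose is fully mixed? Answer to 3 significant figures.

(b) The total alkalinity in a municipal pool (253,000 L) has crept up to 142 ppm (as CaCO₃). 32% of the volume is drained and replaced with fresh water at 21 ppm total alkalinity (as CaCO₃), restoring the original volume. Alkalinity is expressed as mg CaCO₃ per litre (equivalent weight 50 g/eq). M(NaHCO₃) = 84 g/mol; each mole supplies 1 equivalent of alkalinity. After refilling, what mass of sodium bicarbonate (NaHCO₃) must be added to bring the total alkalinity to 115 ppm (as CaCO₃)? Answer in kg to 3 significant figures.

(a) Moles of Ca²⁺: 76,900 g ÷ 111 g/mol = 692.8 mol.
(a) As CaCO₃: 692.8 mol × 100.1 g/mol = 69,350 g.
(a) Rise: 69,350 g / 568,000 L × 1000 = 122.1 mg/L.

(b) After draining 32% and refilling: 142 × 0.68 + 21 × 0.32 = 103.28 ppm.
(b) Deficit to target: 115 − 103.28 = 11.72 mg/L.
(b) As CaCO₃: 11.72 mg/L × 253,000 L = 2965 g; ÷ 50 g/eq ÷ 1 = 59.3 mol NaHCO₃.
(b) Mass: 59.3 × 84 = 4981 g.

(a) 122 ppm; (b) 4.98 kg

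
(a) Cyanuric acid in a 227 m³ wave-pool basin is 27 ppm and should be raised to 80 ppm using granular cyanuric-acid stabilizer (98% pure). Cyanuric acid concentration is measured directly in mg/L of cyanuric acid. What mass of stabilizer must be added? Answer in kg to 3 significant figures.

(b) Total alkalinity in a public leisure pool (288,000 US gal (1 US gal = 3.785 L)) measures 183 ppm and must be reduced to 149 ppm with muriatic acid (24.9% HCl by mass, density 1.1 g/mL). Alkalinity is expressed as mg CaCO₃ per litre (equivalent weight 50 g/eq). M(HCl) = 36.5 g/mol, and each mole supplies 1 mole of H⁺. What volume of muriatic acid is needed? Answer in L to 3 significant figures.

(a) 12.3 kg; (b) 98.8 L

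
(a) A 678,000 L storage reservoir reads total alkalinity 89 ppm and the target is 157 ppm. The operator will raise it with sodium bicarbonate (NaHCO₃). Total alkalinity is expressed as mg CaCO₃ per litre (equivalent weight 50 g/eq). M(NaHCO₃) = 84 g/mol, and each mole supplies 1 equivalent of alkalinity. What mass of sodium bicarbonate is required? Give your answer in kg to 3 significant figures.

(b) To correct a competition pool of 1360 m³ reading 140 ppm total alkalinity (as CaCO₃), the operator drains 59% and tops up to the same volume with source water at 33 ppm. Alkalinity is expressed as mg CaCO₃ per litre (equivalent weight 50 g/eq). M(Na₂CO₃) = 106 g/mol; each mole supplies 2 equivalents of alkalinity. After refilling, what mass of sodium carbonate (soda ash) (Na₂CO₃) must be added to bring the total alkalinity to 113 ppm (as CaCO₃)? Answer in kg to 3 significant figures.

(a) Alkalinity to add: (157 − 89) = 68 mg/L as CaCO₃ × 678,000 L = 46,100 g as CaCO₃.
(a) Equivalents: 46,100 g ÷ 50 g/eq = 922.1 eq.
(a) NaHCO₃ supplies 1 eq per mole → 922.1 mol.
(a) Mass: 922.1 mol × 84 g/mol = 77,450 g.

(b) Volume: 1360 m³ = 1,360,000 L.
(b) After draining 59% and refilling: 140 × 0.41 + 33 × 0.59 = 76.87 ppm.
(b) Deficit to target: 113 − 76.87 = 36.13 mg/L.
(b) As CaCO₃: 36.13 mg/L × 1,360,000 L = 49,140 g; ÷ 50 g/eq ÷ 2 = 491.4 mol Na₂CO₃.
(b) Mass: 491.4 × 106 = 52,090 g.

(a) 77.5 kg; (b) 52.1 kg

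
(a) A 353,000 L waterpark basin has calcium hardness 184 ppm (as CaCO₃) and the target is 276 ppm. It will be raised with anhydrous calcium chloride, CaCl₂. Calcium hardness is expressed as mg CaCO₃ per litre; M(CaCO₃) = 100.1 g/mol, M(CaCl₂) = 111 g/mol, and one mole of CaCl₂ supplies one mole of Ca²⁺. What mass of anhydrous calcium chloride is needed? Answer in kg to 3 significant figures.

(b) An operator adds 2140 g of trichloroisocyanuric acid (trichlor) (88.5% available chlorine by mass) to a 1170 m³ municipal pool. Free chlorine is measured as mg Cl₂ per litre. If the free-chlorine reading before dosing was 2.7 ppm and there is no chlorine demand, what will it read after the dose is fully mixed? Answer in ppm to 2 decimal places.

(a) 36.0 kg; (b) 4.32 ppm

(a) Hardness to add: (276 − 184) = 92 mg/L as CaCO₃ × 353,000 L = 32,480 g as CaCO₃.
(a) Moles of Ca²⁺ (1 mol Ca²⁺ ≡ 1 mol CaCO₃): 32,480 / 100.1 g/mol = 324.4 mol.
(a) Mass of CaCl₂: 324.4 × 111 = 36,010 g.

(b) Volume: 1170 m³ = 1,170,000 L.
(b) Available chlorine delivered: 2140 g × 0.885 = 1894 g as Cl₂.
(b) Concentration rise: 1894 g / 1,170,000 L = 1.619 mg/L = 1.62 ppm.
(b) Final FC: 2.7 + 1.62 = 4.32 ppm.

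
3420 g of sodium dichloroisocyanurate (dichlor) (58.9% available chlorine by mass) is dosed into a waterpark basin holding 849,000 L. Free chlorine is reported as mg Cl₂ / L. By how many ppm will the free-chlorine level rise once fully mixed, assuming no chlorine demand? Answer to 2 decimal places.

2.37 ppm

Available chlorine delivered: 3420 g × 0.589 = 2014 g as Cl₂.
Concentration rise: 2014 g / 849,000 L = 2.373 mg/L = 2.37 ppm.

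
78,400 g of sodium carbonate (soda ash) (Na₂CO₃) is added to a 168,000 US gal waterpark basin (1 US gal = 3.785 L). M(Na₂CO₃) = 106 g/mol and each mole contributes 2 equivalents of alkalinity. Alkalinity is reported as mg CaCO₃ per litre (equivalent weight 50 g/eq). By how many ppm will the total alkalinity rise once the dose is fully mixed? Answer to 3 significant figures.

Volume: 168,000 US gal × 3.785 L/gal = 635,880 L.
Moles of Na₂CO₃: 78,400 g ÷ 106 g/mol = 739.6 mol → 1479 eq of alkalinity.
As CaCO₃: 1479 eq × 50 g/eq = 73,960 g.
Rise: 73,960 g / 635,880 L × 1000 = 116.3 mg/L.

116 ppm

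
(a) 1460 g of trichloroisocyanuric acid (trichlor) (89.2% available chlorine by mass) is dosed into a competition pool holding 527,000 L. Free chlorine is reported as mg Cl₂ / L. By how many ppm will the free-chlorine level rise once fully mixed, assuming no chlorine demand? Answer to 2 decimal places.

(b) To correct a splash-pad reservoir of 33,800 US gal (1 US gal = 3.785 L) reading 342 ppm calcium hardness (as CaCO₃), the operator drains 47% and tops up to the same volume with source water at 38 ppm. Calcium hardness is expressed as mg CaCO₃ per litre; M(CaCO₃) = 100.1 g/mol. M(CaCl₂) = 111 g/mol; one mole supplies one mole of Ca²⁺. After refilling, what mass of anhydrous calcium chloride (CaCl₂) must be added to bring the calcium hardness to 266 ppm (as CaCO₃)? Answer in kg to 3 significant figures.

(a) 2.47 ppm; (b) 9.49 kg

(a) Available chlorine delivered: 1460 g × 0.892 = 1302 g as Cl₂.
(a) Concentration rise: 1302 g / 527,000 L = 2.471 mg/L = 2.47 ppm.

(b) Volume: 33,800 US gal × 3.785 L/gal = 127,933 L.
(b) After draining 47% and refilling: 342 × 0.53 + 38 × 0.47 = 199.12 ppm.
(b) Deficit to target: 266 − 199.12 = 66.88 mg/L.
(b) As CaCO₃: 66.88 mg/L × 127,933 L = 8556 g; ÷ 100.1 = 85.48 mol Ca²⁺.
(b) Mass: 85.48 × 111 = 9488 g.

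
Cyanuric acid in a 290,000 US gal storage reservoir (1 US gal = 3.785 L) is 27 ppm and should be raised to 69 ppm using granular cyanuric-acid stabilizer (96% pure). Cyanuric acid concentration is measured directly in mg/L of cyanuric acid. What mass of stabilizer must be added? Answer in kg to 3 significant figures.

48.0 kg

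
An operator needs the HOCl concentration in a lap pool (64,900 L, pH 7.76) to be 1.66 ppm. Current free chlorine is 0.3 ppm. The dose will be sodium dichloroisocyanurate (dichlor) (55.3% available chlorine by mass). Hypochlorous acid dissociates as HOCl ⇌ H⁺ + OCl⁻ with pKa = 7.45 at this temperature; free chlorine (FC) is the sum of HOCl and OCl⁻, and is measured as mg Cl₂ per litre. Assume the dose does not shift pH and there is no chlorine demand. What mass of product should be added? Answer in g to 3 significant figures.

[OCl⁻]/[HOCl] = 10^(pH − pKa) = 10^(7.76 − 7.45) = 2.042; fraction as HOCl = 1/(1 + 2.042) = 0.3288.
Free chlorine required for 1.66 ppm HOCl: 1.66 / 0.3288 = 5.049 ppm.
FC to add: 5.049 − 0.3 = 4.749 mg/L as Cl₂.
Cl₂ equivalent: 4.749 mg/L × 64,900 L = 308.2 g.
Product at 55.3% available Cl: 308.2 / 0.553 = 557.4 g.

557 g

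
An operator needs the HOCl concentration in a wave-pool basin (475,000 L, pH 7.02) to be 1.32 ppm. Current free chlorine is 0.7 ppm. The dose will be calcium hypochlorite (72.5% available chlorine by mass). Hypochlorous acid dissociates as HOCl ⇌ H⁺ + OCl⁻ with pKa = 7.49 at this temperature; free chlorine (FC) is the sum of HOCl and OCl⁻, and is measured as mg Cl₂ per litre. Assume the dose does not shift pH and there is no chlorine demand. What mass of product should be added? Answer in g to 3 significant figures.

699 g

[OCl⁻]/[HOCl] = 10^(pH − pKa) = 10^(7.02 − 7.49) = 0.3388; fraction as HOCl = 1/(1 + 0.3388) = 0.7469.
Free chlorine required for 1.32 ppm HOCl: 1.32 / 0.7469 = 1.767 ppm.
FC to add: 1.767 − 0.7 = 1.067 mg/L as Cl₂.
Cl₂ equivalent: 1.067 mg/L × 475,000 L = 507 g.
Product at 72.5% available Cl: 507 / 0.725 = 699.2 g.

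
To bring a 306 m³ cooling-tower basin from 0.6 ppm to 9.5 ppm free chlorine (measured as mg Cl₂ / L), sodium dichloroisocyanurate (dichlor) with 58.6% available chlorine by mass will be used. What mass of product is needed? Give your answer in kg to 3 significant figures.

Volume: 306 m³ = 306,000 L.
Chlorine deficit: 9.5 − 0.6 = 8.9 ppm = 8.9 mg/L as Cl₂.
Cl₂ equivalent needed: 8.9 mg/L × 306,000 L = 2,723,000 mg = 2723 g.
Product at 58.6% available chlorine: 2723 / 0.586 = 4647 g.

4.65 kg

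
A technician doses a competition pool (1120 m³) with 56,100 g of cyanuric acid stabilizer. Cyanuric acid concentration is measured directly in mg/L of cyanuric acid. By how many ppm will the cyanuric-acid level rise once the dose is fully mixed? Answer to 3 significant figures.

Volume: 1120 m³ = 1,120,000 L.
Rise: 56,100 g / 1,120,000 L × 1000 = 50.09 mg/L.

50.1 ppm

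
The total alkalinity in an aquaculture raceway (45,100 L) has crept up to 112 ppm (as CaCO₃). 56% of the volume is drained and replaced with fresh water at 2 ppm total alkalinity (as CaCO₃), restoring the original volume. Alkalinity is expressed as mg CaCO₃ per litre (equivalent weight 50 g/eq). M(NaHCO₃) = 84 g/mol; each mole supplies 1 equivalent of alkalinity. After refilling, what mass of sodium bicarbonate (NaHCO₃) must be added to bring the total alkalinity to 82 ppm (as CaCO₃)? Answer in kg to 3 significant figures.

After draining 56% and refilling: 112 × 0.44 + 2 × 0.56 = 50.4 ppm.
Deficit to target: 82 − 50.4 = 31.6 mg/L.
As CaCO₃: 31.6 mg/L × 45,100 L = 1425 g; ÷ 50 g/eq ÷ 1 = 28.5 mol NaHCO₃.
Mass: 28.5 × 84 = 2394 g.

2.39 kg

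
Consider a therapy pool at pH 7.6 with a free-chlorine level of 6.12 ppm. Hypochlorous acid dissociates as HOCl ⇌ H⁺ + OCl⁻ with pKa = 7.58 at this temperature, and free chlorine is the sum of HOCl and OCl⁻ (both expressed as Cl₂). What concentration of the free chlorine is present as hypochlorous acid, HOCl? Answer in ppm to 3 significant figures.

2.99 ppm

[OCl⁻]/[HOCl] = 10^(pH − pKa) = 10^(7.6 − 7.58) = 10^0.02 = 1.047.
Fraction as HOCl = 1 / (1 + 1.047) = 0.4885.
HOCl = 0.4885 × 6.12 ppm = 2.99 ppm.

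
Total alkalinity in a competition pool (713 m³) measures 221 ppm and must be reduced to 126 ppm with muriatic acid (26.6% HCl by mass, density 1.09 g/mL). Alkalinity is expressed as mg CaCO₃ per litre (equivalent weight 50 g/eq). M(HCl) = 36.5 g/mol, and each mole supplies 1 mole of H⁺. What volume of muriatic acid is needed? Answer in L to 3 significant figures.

Volume: 713 m³ = 713,000 L.
Alkalinity to neutralize: (221 − 126) = 95 mg/L as CaCO₃ × 713,000 L = 67,740 g as CaCO₃.
Equivalents of H⁺ required: 67,740 ÷ 50 g/eq = 1355 eq = 1355 mol HCl.
Mass of HCl: 1355 × 36.5 = 49,450 g.
Mass of 26.6% solution: 49,450 / 0.266 = 185,900 g.
Volume: 185,900 g ÷ 1.09 g/mL = 170,500 mL.

171 L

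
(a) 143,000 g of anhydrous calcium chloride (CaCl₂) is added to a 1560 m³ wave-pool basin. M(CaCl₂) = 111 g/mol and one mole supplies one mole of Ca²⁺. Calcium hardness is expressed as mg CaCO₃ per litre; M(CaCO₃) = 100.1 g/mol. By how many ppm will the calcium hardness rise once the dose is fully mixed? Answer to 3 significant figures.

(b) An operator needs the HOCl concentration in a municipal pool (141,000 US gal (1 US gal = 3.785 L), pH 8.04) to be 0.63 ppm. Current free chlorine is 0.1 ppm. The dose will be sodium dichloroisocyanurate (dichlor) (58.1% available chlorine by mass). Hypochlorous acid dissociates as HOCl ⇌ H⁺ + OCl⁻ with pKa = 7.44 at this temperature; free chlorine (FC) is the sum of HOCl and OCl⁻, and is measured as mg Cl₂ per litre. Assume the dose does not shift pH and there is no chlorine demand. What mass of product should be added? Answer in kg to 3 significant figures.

(a) Volume: 1560 m³ = 1,560,000 L.
(a) Moles of Ca²⁺: 143,000 g ÷ 111 g/mol = 1288 mol.
(a) As CaCO₃: 1288 mol × 100.1 g/mol = 129,000 g.
(a) Rise: 129,000 g / 1,560,000 L × 1000 = 82.67 mg/L.

(b) Volume: 141,000 US gal × 3.785 L/gal = 533,685 L.
(b) [OCl⁻]/[HOCl] = 10^(pH − pKa) = 10^(8.04 − 7.44) = 3.981; fraction as HOCl = 1/(1 + 3.981) = 0.2008.
(b) Free chlorine required for 0.63 ppm HOCl: 0.63 / 0.2008 = 3.138 ppm.
(b) FC to add: 3.138 − 0.1 = 3.038 mg/L as Cl₂.
(b) Cl₂ equivalent: 3.038 mg/L × 533,685 L = 1621 g.
(b) Product at 58.1% available Cl: 1621 / 0.581 = 2791 g.

(a) 82.7 ppm; (b) 2.79 kg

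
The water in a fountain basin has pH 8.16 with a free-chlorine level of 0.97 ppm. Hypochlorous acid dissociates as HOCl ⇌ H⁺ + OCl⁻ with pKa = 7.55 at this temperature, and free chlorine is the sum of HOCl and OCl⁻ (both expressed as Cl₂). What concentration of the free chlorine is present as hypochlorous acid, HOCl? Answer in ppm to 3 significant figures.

0.191 ppm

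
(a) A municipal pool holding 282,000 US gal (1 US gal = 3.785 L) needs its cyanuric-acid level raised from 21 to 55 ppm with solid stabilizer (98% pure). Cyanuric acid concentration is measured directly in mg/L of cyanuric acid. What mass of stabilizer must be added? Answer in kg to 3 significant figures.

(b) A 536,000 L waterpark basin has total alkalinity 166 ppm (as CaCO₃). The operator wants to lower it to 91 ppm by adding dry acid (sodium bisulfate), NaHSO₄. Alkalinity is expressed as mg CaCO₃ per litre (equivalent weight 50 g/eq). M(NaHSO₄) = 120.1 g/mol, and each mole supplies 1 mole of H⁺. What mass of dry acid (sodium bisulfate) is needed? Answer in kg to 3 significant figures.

(a) 37.0 kg; (b) 96.6 kg

(a) Volume: 282,000 US gal × 3.785 L/gal = 1,067,370 L.
(a) CYA to add: (55 − 21) = 34 mg/L × 1,067,370 L = 36,290 g cyanuric acid.
(a) At 98% purity: 36,290 / 0.98 = 37,030 g product.

(b) Alkalinity to neutralize: (166 − 91) = 75 mg/L as CaCO₃ × 536,000 L = 40,200 g as CaCO₃.
(b) Equivalents of H⁺ required: 40,200 ÷ 50 g/eq = 804 eq = 804 mol NaHSO₄.
(b) Mass of NaHSO₄: 804 × 120.1 = 96,560 g.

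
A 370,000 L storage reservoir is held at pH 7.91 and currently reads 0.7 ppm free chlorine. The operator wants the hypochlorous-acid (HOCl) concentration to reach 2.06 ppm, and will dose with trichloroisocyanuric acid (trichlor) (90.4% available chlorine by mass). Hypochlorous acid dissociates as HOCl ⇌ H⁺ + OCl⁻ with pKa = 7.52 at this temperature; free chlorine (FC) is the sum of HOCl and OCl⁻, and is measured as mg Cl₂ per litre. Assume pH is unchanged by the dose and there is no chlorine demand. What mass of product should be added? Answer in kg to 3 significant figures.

[OCl⁻]/[HOCl] = 10^(pH − pKa) = 10^(7.91 − 7.52) = 2.455; fraction as HOCl = 1/(1 + 2.455) = 0.2895.
Free chlorine required for 2.06 ppm HOCl: 2.06 / 0.2895 = 7.117 ppm.
FC to add: 7.117 − 0.7 = 6.417 mg/L as Cl₂.
Cl₂ equivalent: 6.417 mg/L × 370,000 L = 2374 g.
Product at 90.4% available Cl: 2374 / 0.904 = 2626 g.

2.63 kg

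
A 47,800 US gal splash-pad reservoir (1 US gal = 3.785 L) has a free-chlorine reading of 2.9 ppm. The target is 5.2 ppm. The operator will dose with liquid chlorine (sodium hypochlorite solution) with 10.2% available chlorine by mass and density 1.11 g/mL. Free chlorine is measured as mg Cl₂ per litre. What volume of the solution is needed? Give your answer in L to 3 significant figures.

3.68 L

Volume: 47,800 US gal × 3.785 L/gal = 180,923 L.
Chlorine deficit: 5.2 − 2.9 = 2.3 ppm = 2.3 mg/L as Cl₂.
Cl₂ equivalent needed: 2.3 mg/L × 180,923 L = 416,100 mg = 416.1 g.
Product at 10.2% available chlorine: 416.1 / 0.102 = 4080 g.
Volume at density 1.11 g/mL: 4080 g ÷ 1.11 g/mL = 3675 mL.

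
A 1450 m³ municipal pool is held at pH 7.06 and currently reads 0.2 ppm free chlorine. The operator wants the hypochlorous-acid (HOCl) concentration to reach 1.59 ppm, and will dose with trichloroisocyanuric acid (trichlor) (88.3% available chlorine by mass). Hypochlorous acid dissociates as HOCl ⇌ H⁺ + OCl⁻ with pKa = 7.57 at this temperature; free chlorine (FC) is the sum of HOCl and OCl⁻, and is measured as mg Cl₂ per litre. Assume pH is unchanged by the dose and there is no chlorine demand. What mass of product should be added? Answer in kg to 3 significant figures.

3.09 kg

Volume: 1450 m³ = 1,450,000 L.
[OCl⁻]/[HOCl] = 10^(pH − pKa) = 10^(7.06 − 7.57) = 0.309; fraction as HOCl = 1/(1 + 0.309) = 0.7639.
Free chlorine required for 1.59 ppm HOCl: 1.59 / 0.7639 = 2.081 ppm.
FC to add: 2.081 − 0.2 = 1.881 mg/L as Cl₂.
Cl₂ equivalent: 1.881 mg/L × 1,450,000 L = 2728 g.
Product at 88.3% available Cl: 2728 / 0.883 = 3089 g.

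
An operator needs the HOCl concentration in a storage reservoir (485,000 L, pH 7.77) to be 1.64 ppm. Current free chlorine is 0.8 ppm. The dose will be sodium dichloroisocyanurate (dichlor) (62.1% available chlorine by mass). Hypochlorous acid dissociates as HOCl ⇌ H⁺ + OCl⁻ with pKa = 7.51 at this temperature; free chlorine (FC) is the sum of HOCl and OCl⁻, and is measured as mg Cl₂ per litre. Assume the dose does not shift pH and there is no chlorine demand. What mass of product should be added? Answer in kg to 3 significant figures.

[OCl⁻]/[HOCl] = 10^(pH − pKa) = 10^(7.77 − 7.51) = 1.82; fraction as HOCl = 1/(1 + 1.82) = 0.3546.
Free chlorine required for 1.64 ppm HOCl: 1.64 / 0.3546 = 4.624 ppm.
FC to add: 4.624 − 0.8 = 3.824 mg/L as Cl₂.
Cl₂ equivalent: 3.824 mg/L × 485,000 L = 1855 g.
Product at 62.1% available Cl: 1855 / 0.621 = 2987 g.

2.99 kg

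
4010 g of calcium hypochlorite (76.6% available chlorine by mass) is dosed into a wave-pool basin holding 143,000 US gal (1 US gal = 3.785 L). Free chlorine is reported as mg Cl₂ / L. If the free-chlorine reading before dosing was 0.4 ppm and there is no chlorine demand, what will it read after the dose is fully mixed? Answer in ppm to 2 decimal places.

Volume: 143,000 US gal × 3.785 L/gal = 541,255 L.
Available chlorine delivered: 4010 g × 0.766 = 3072 g as Cl₂.
Concentration rise: 3072 g / 541,255 L = 5.675 mg/L = 5.68 ppm.
Final FC: 0.4 + 5.68 = 6.08 ppm.

6.08 ppm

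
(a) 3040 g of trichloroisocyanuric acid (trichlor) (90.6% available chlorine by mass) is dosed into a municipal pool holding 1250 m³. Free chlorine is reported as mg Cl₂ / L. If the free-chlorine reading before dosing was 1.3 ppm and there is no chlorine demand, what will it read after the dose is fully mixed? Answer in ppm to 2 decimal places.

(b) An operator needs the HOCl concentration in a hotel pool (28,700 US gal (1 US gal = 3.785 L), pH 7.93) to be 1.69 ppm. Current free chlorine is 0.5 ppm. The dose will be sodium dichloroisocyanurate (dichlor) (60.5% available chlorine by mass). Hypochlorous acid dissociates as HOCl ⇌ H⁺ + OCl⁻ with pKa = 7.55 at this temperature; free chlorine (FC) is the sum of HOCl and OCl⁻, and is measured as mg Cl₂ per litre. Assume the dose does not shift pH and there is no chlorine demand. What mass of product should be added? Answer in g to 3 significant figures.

(a) 3.50 ppm; (b) 942 g

(a) Volume: 1250 m³ = 1,250,000 L.
(a) Available chlorine delivered: 3040 g × 0.906 = 2754 g as Cl₂.
(a) Concentration rise: 2754 g / 1,250,000 L = 2.203 mg/L = 2.20 ppm.
(a) Final FC: 1.3 + 2.20 = 3.50 ppm.

(b) Volume: 28,700 US gal × 3.785 L/gal = 108,630 L.
(b) [OCl⁻]/[HOCl] = 10^(pH − pKa) = 10^(7.93 − 7.55) = 2.399; fraction as HOCl = 1/(1 + 2.399) = 0.2942.
(b) Free chlorine required for 1.69 ppm HOCl: 1.69 / 0.2942 = 5.744 ppm.
(b) FC to add: 5.744 − 0.5 = 5.244 mg/L as Cl₂.
(b) Cl₂ equivalent: 5.244 mg/L × 108,630 L = 569.7 g.
(b) Product at 60.5% available Cl: 569.7 / 0.605 = 941.6 g.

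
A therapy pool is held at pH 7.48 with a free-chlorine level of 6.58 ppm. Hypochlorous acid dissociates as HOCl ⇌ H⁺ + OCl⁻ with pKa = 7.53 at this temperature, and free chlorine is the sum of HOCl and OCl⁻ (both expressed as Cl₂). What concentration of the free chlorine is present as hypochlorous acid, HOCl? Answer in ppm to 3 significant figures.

3.48 ppm

[OCl⁻]/[HOCl] = 10^(pH − pKa) = 10^(7.48 − 7.53) = 10^-0.05 = 0.8913.
Fraction as HOCl = 1 / (1 + 0.8913) = 0.5288.
HOCl = 0.5288 × 6.58 ppm = 3.479 ppm.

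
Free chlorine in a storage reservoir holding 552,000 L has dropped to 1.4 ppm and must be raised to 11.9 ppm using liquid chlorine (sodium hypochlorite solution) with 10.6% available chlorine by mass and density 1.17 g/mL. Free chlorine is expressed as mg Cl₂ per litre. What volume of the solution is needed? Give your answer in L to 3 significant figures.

Chlorine deficit: 11.9 − 1.4 = 10.5 ppm = 10.5 mg/L as Cl₂.
Cl₂ equivalent needed: 10.5 mg/L × 552,000 L = 5,796,000 mg = 5796 g.
Product at 10.6% available chlorine: 5796 / 0.106 = 54,680 g.
Volume at density 1.17 g/mL: 54,680 g ÷ 1.17 g/mL = 46,730 mL.

46.7 L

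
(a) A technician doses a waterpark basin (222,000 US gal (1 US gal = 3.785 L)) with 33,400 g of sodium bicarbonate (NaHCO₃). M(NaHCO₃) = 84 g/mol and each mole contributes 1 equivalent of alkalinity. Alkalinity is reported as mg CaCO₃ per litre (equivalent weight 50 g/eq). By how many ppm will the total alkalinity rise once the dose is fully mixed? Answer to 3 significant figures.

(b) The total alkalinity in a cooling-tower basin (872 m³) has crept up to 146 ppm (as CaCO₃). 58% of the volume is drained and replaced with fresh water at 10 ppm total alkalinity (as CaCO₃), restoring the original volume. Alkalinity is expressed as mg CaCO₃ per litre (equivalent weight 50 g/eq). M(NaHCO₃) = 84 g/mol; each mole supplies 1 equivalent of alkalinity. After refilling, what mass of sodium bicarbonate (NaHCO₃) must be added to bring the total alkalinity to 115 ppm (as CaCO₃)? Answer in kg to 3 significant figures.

(a) Volume: 222,000 US gal × 3.785 L/gal = 840,270 L.
(a) Moles of NaHCO₃: 33,400 g ÷ 84 g/mol = 397.6 mol → 397.6 eq of alkalinity.
(a) As CaCO₃: 397.6 eq × 50 g/eq = 19,880 g.
(a) Rise: 19,880 g / 840,270 L × 1000 = 23.66 mg/L.

(b) Volume: 872 m³ = 872,000 L.
(b) After draining 58% and refilling: 146 × 0.42 + 10 × 0.58 = 67.12 ppm.
(b) Deficit to target: 115 − 67.12 = 47.88 mg/L.
(b) As CaCO₃: 47.88 mg/L × 872,000 L = 41,750 g; ÷ 50 g/eq ÷ 1 = 835 mol NaHCO₃.
(b) Mass: 835 × 84 = 70,140 g.

(a) 23.7 ppm; (b) 70.1 kg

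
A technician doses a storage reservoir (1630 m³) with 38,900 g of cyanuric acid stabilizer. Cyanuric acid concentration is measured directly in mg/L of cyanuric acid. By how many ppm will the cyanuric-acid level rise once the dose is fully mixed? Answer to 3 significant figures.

Volume: 1630 m³ = 1,630,000 L.
Rise: 38,900 g / 1,630,000 L × 1000 = 23.87 mg/L.

23.9 ppm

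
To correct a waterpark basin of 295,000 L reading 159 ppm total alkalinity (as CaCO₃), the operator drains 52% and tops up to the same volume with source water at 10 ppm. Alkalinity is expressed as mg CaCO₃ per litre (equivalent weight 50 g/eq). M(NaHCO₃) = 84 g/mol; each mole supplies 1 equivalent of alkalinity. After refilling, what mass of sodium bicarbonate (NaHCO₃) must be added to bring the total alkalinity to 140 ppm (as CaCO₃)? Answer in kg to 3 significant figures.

29.0 kg

After draining 52% and refilling: 159 × 0.48 + 10 × 0.52 = 81.52 ppm.
Deficit to target: 140 − 81.52 = 58.48 mg/L.
As CaCO₃: 58.48 mg/L × 295,000 L = 17,250 g; ÷ 50 g/eq ÷ 1 = 345 mol NaHCO₃.
Mass: 345 × 84 = 28,980 g.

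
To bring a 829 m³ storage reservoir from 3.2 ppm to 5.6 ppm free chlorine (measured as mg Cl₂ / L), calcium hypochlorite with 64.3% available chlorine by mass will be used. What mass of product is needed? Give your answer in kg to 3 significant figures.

Volume: 829 m³ = 829,000 L.
Chlorine deficit: 5.6 − 3.2 = 2.4 ppm = 2.4 mg/L as Cl₂.
Cl₂ equivalent needed: 2.4 mg/L × 829,000 L = 1,990,000 mg = 1990 g.
Product at 64.3% available chlorine: 1990 / 0.643 = 3094 g.

3.09 kg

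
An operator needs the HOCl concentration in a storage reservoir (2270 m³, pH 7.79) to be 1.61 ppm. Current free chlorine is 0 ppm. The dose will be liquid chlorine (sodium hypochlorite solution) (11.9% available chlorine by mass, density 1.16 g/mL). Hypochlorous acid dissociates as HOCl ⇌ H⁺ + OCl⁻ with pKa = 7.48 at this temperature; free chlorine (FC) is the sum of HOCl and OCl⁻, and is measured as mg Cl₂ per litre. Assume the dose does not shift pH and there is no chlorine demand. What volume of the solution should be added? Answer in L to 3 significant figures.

80.5 L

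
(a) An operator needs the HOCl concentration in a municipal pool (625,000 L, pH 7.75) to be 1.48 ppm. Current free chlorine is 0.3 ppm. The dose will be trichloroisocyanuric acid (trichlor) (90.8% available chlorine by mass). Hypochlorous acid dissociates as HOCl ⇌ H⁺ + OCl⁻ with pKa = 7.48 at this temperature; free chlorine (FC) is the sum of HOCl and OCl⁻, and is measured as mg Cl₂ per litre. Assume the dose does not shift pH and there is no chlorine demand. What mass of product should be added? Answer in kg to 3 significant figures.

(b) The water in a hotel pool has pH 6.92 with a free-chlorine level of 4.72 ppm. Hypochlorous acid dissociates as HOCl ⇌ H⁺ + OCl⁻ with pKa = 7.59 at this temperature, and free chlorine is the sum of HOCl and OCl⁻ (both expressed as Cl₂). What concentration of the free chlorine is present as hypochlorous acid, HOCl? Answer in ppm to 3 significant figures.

(a) [OCl⁻]/[HOCl] = 10^(pH − pKa) = 10^(7.75 − 7.48) = 1.862; fraction as HOCl = 1/(1 + 1.862) = 0.3494.
(a) Free chlorine required for 1.48 ppm HOCl: 1.48 / 0.3494 = 4.236 ppm.
(a) FC to add: 4.236 − 0.3 = 3.936 mg/L as Cl₂.
(a) Cl₂ equivalent: 3.936 mg/L × 625,000 L = 2460 g.
(a) Product at 90.8% available Cl: 2460 / 0.908 = 2709 g.

(b) [OCl⁻]/[HOCl] = 10^(pH − pKa) = 10^(6.92 − 7.59) = 10^-0.67 = 0.2138.
(b) Fraction as HOCl = 1 / (1 + 0.2138) = 0.8239.
(b) HOCl = 0.8239 × 4.72 ppm = 3.889 ppm.

(a) 2.71 kg; (b) 3.89 ppm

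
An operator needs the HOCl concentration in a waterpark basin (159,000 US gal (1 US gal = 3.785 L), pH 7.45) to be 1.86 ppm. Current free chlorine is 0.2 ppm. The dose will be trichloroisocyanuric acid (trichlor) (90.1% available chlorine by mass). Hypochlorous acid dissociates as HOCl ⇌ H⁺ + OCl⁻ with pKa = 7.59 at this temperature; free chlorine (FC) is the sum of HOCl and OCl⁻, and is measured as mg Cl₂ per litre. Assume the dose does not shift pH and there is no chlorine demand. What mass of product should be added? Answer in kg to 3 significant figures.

Volume: 159,000 US gal × 3.785 L/gal = 601,815 L.
[OCl⁻]/[HOCl] = 10^(pH − pKa) = 10^(7.45 − 7.59) = 0.7244; fraction as HOCl = 1/(1 + 0.7244) = 0.5799.
Free chlorine required for 1.86 ppm HOCl: 1.86 / 0.5799 = 3.207 ppm.
FC to add: 3.207 − 0.2 = 3.007 mg/L as Cl₂.
Cl₂ equivalent: 3.007 mg/L × 601,815 L = 1810 g.
Product at 90.1% available Cl: 1810 / 0.901 = 2009 g.

2.01 kg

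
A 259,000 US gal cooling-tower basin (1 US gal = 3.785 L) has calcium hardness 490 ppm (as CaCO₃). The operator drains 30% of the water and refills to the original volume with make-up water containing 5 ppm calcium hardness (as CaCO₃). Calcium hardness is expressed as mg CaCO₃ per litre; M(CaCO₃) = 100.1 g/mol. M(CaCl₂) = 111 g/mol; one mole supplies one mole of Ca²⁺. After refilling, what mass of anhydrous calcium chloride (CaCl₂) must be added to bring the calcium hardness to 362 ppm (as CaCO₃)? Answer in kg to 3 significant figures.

Volume: 259,000 US gal × 3.785 L/gal = 980,315 L.
After draining 30% and refilling: 490 × 0.70 + 5 × 0.30 = 344.5 ppm.
Deficit to target: 362 − 344.5 = 17.5 mg/L.
As CaCO₃: 17.5 mg/L × 980,315 L = 17,160 g; ÷ 100.1 = 171.4 mol Ca²⁺.
Mass: 171.4 × 111 = 19,020 g.

19.0 kg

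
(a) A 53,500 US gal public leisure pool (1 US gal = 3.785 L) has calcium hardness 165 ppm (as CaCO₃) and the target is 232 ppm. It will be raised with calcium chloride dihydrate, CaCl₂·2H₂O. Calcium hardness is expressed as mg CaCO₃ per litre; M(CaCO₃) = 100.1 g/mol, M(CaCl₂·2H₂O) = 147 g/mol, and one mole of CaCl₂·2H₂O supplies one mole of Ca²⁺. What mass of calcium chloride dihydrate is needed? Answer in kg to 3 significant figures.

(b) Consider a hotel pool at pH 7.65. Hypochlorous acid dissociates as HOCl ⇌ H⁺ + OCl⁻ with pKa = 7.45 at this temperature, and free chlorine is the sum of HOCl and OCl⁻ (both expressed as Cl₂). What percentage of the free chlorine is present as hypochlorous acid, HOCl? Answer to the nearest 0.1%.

(a) Volume: 53,500 US gal × 3.785 L/gal = 202,498 L.
(a) Hardness to add: (232 − 165) = 67 mg/L as CaCO₃ × 202,498 L = 13,570 g as CaCO₃.
(a) Moles of Ca²⁺ (1 mol Ca²⁺ ≡ 1 mol CaCO₃): 13,570 / 100.1 g/mol = 135.5 mol.
(a) Mass of CaCl₂·2H₂O: 135.5 × 147 = 19,920 g.

(b) [OCl⁻]/[HOCl] = 10^(pH − pKa) = 10^(7.65 − 7.45) = 10^0.20 = 1.585.
(b) Fraction as HOCl = 1 / (1 + 1.585) = 0.3869.

(a) 19.9 kg; (b) 38.7%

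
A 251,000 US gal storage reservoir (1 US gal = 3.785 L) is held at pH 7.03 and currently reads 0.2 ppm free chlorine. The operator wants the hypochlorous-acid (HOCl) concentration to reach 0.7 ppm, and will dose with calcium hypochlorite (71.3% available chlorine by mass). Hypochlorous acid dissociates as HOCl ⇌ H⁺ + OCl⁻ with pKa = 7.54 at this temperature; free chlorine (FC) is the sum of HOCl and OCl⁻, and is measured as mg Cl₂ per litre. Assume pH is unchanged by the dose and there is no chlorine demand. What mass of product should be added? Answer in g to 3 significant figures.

954 g

Volume: 251,000 US gal × 3.785 L/gal = 950,035 L.
[OCl⁻]/[HOCl] = 10^(pH − pKa) = 10^(7.03 − 7.54) = 0.309; fraction as HOCl = 1/(1 + 0.309) = 0.7639.
Free chlorine required for 0.7 ppm HOCl: 0.7 / 0.7639 = 0.9163 ppm.
FC to add: 0.9163 − 0.2 = 0.7163 mg/L as Cl₂.
Cl₂ equivalent: 0.7163 mg/L × 950,035 L = 680.5 g.
Product at 71.3% available Cl: 680.5 / 0.713 = 954.5 g.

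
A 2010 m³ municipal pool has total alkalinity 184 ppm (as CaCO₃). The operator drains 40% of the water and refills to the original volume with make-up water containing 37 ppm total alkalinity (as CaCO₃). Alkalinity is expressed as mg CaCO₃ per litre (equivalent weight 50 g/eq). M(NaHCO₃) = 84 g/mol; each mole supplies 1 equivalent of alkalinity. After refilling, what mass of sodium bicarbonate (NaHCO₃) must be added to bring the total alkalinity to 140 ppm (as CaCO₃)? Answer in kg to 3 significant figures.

Volume: 2010 m³ = 2,010,000 L.
After draining 40% and refilling: 184 × 0.60 + 37 × 0.40 = 125.2 ppm.
Deficit to target: 140 − 125.2 = 14.8 mg/L.
As CaCO₃: 14.8 mg/L × 2,010,000 L = 29,750 g; ÷ 50 g/eq ÷ 1 = 595 mol NaHCO₃.
Mass: 595 × 84 = 49,980 g.

50.0 kg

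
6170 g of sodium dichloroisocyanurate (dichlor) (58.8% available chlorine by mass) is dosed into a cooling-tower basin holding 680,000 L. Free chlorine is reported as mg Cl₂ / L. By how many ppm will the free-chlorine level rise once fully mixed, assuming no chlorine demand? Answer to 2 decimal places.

5.34 ppm

Available chlorine delivered: 6170 g × 0.588 = 3628 g as Cl₂.
Concentration rise: 3628 g / 680,000 L = 5.335 mg/L = 5.34 ppm.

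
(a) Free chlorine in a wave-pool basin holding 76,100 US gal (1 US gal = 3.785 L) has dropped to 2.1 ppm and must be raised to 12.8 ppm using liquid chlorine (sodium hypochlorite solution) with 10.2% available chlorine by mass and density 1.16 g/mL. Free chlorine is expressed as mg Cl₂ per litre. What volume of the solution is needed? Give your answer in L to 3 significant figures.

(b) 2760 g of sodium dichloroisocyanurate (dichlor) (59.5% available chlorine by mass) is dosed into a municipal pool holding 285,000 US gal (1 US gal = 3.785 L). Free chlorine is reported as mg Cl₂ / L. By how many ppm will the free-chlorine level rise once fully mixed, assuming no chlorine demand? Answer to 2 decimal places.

(a) 26.0 L; (b) 1.52 ppm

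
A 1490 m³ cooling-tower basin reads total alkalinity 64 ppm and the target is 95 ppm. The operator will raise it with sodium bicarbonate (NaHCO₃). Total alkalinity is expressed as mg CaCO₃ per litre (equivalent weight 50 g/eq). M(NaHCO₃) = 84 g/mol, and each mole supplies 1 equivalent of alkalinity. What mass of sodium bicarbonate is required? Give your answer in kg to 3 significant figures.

Volume: 1490 m³ = 1,490,000 L.
Alkalinity to add: (95 − 64) = 31 mg/L as CaCO₃ × 1,490,000 L = 46,190 g as CaCO₃.
Equivalents: 46,190 g ÷ 50 g/eq = 923.8 eq.
NaHCO₃ supplies 1 eq per mole → 923.8 mol.
Mass: 923.8 mol × 84 g/mol = 77,600 g.

77.6 kg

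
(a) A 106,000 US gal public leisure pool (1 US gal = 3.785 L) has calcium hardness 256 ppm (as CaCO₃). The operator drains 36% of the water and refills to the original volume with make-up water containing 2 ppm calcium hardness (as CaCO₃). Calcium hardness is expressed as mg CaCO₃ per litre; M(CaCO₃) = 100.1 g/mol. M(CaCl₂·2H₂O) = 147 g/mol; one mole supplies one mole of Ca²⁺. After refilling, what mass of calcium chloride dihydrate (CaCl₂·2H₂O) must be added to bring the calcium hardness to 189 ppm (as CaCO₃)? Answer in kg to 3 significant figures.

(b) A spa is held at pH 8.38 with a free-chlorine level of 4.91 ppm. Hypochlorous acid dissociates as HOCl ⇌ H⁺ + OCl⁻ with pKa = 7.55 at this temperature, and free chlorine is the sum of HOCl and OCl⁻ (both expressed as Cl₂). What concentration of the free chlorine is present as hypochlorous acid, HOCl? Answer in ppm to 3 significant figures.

(a) 14.4 kg; (b) 0.633 ppm

(a) Volume: 106,000 US gal × 3.785 L/gal = 401,210 L.
(a) After draining 36% and refilling: 256 × 0.64 + 2 × 0.36 = 164.56 ppm.
(a) Deficit to target: 189 − 164.56 = 24.44 mg/L.
(a) As CaCO₃: 24.44 mg/L × 401,210 L = 9806 g; ÷ 100.1 = 97.96 mol Ca²⁺.
(a) Mass: 97.96 × 147 = 14,400 g.

(b) [OCl⁻]/[HOCl] = 10^(pH − pKa) = 10^(8.38 − 7.55) = 10^0.83 = 6.761.
(b) Fraction as HOCl = 1 / (1 + 6.761) = 0.1289.
(b) HOCl = 0.1289 × 4.91 ppm = 0.6327 ppm.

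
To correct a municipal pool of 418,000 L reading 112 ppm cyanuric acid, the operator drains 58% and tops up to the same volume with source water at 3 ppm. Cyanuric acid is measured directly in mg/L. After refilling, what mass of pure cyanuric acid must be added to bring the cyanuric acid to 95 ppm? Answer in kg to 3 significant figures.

19.3 kg

After draining 58% and refilling: 112 × 0.42 + 3 × 0.58 = 48.78 ppm.
Deficit to target: 95 − 48.78 = 46.22 mg/L.
Mass: 46.22 mg/L × 418,000 L = 19,320 g cyanuric acid.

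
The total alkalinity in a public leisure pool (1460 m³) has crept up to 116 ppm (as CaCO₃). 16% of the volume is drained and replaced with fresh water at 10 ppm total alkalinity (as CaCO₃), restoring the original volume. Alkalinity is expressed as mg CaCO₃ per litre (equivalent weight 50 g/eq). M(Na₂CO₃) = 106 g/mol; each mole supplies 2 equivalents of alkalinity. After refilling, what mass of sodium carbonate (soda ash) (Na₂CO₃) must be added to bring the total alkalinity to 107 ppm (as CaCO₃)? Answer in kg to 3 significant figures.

12.3 kg

Volume: 1460 m³ = 1,460,000 L.
After draining 16% and refilling: 116 × 0.84 + 10 × 0.16 = 99.04 ppm.
Deficit to target: 107 − 99.04 = 7.96 mg/L.
As CaCO₃: 7.96 mg/L × 1,460,000 L = 11,620 g; ÷ 50 g/eq ÷ 2 = 116.2 mol Na₂CO₃.
Mass: 116.2 × 106 = 12,320 g.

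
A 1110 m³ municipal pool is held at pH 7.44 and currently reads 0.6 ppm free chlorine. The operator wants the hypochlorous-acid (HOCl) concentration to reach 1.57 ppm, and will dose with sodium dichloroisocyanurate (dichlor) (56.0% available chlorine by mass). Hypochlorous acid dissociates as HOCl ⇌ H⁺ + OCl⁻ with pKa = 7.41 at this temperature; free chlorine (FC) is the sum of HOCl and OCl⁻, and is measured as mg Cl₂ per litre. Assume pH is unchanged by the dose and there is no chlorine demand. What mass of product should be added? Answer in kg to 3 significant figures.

5.26 kg

Volume: 1110 m³ = 1,110,000 L.
[OCl⁻]/[HOCl] = 10^(pH − pKa) = 10^(7.44 − 7.41) = 1.072; fraction as HOCl = 1/(1 + 1.072) = 0.4827.
Free chlorine required for 1.57 ppm HOCl: 1.57 / 0.4827 = 3.252 ppm.
FC to add: 3.252 − 0.6 = 2.652 mg/L as Cl₂.
Cl₂ equivalent: 2.652 mg/L × 1,110,000 L = 2944 g.
Product at 56.0% available Cl: 2944 / 0.56 = 5257 g.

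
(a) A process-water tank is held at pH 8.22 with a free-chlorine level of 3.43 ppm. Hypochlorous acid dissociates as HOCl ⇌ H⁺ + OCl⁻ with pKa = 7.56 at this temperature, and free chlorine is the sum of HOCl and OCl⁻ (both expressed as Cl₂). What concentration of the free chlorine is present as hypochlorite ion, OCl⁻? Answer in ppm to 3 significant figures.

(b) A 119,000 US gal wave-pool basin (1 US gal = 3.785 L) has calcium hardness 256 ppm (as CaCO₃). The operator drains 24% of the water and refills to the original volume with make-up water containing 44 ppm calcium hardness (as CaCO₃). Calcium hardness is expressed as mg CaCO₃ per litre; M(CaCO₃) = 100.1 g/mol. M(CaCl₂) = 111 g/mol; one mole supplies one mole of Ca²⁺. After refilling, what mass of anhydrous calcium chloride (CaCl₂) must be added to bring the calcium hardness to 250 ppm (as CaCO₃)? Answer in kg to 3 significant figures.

(a) 2.81 ppm; (b) 22.4 kg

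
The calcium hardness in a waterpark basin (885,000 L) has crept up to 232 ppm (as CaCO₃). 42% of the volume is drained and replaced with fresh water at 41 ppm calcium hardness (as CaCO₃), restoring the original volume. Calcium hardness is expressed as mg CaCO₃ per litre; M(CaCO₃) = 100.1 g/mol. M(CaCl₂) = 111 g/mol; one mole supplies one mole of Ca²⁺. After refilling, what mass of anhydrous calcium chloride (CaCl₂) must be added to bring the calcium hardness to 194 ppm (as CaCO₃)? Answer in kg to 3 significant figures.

41.4 kg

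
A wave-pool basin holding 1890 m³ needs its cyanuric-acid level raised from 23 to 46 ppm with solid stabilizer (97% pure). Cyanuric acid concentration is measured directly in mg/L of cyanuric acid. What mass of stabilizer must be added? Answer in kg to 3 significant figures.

44.8 kg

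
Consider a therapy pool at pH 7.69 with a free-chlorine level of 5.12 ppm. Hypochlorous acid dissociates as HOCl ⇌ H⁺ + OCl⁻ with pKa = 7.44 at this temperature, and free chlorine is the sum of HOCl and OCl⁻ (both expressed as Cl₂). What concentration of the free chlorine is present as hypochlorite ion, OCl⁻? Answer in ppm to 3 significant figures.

3.28 ppm

[OCl⁻]/[HOCl] = 10^(pH − pKa) = 10^(7.69 − 7.44) = 10^0.25 = 1.778.
Fraction as HOCl = 1 / (1 + 1.778) = 0.3599.
OCl⁻ = (1 − 0.3599) × 5.12 ppm = 3.277 ppm.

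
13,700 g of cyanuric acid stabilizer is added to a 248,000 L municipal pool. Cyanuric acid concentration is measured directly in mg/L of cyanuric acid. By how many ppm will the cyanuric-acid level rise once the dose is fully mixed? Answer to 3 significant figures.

55.2 ppm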